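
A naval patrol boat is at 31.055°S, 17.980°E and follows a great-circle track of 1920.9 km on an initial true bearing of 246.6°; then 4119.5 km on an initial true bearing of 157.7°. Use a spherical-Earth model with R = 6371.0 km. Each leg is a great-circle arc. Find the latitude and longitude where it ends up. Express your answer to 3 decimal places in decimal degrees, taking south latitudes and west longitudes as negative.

Apply the spherical direct solution leg by leg, carrying full precision between legs.
Leg 1: from (-31.055°, 17.980°), δ = 1920.9/6371 = 0.301507 rad, θ = 246.6° → φ = -36.415°, λ = -1.815°.
Leg 2: from (-36.415°, -1.815°), δ = 4119.5/6371 = 0.646602 rad, θ = 157.7° → φ = -67.275°, λ = 34.469°.

latitude -67.275°, longitude 34.469°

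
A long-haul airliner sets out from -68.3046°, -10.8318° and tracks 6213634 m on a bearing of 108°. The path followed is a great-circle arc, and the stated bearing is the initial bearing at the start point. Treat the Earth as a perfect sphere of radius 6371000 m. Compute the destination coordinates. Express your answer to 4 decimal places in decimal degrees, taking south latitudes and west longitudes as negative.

latitude -38.0070°, longitude 81.3755°

The arc subtends δ = 6213634/6371000 = 0.975300 rad at the centre.
With φ₁ = -68.3046° = -1.192140 rad and θ = 108° = 1.884956 rad:
Destination latitude: φ₂ = arcsin( sin φ₁ cos δ + cos φ₁ sin δ cos θ ) = arcsin(-0.615757) = -38.0070°.
For the longitude increment, Δλ = atan2( sin θ sin δ cos φ₁, cos δ − sin φ₁ sin φ₂ ) = atan2(0.291062, -0.011219) = 92.2073°.
Hence λ₂ = -10.8318° + 92.2073° = 81.3755°.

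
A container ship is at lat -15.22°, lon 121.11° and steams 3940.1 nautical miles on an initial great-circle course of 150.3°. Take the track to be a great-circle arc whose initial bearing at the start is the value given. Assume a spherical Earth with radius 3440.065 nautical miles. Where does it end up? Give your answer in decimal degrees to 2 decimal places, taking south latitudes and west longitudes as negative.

latitude -60.67°, longitude -171.78°

Central angle δ = d/R = 1.145356 rad.
Start latitude φ₁ = -0.265639 rad; initial bearing θ = 2.623230 rad.
Applying the spherical law of cosines for sides, sin φ₂ = sin φ₁ cos δ + cos φ₁ sin δ cos θ = -0.871798, so φ₂ = -60.67°.
Then Δλ = atan2(0.435463, 0.183852) = 1.171301 rad, from sin θ sin δ cos φ₁ over cos δ − sin φ₁ sin φ₂.
λ₂ = 121.11° + 67.11° = 188.22°, normalized to (−180°, 180°] → -171.78°.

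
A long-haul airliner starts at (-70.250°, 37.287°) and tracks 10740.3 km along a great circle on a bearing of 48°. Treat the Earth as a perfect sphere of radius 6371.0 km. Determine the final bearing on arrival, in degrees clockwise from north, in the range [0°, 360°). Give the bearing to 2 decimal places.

Angular distance δ = d/R = 10740.3 / 6371 = 1.685811 rad.
Start latitude φ₁ = -1.226094 rad; initial bearing θ = 0.837758 rad.
Destination latitude: φ₂ = arcsin( sin φ₁ cos δ + cos φ₁ sin δ cos θ ) = arcsin(0.332627) = 19.428°.
Then Δλ = atan2(0.249462, 0.198299) = 0.899168 rad, from sin θ sin δ cos φ₁ over cos δ − sin φ₁ sin φ₂.
λ₂ = 37.287° + 51.519° = 88.806°.
The forward bearing on arrival equals the back-azimuth from the destination plus 180°.
Back-azimuth from P₂ (19.43°, 88.81°) to P₁ (-70.25°, 37.29°), with Δλ' = λ₁ − λ₂ = -51.52°: atan2( sin Δλ' cos φ₁ , cos φ₂ sin φ₁ − sin φ₂ cos φ₁ cos Δλ' ) = 195.44°.
Final bearing = (195.44° + 180°) mod 360° = 15.44°.

final bearing 15.44°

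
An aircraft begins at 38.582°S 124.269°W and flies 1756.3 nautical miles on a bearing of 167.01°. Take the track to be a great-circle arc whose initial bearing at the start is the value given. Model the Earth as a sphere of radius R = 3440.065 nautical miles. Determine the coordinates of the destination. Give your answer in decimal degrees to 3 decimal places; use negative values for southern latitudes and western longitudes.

Angular distance δ = d/R = 1756.3 / 3440.065 = 0.510543 rad.
Start latitude φ₁ = -0.673383 rad; initial bearing θ = 2.914874 rad.
sin φ₂ = sin φ₁ cos δ + cos φ₁ sin δ cos θ = (-0.623634)(0.872479) + (0.781716)(0.488651)(-0.974409) = -0.916319
φ₂ = asin(-0.916319) = -1.158789 rad = -66.394°.
For the longitude increment, Δλ = atan2( sin θ sin δ cos φ₁, cos δ − sin φ₁ sin φ₂ ) = atan2(0.085863, 0.301032) = 15.920°.
Hence λ₂ = -124.269° + 15.920° = -108.349°.

latitude -66.394°, longitude -108.349°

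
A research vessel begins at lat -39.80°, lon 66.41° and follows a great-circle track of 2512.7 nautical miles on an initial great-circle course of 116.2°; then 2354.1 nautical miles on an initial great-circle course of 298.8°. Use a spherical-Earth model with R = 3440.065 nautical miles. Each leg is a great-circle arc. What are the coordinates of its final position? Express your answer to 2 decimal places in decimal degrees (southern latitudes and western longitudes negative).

Apply the spherical direct solution leg by leg, carrying full precision between legs.
Leg 1: from (-39.80°, 66.41°), δ = 2512.7/3440.065 = 0.730422 rad, θ = 116.2° → φ = -44.68°, λ = 123.75°.
Leg 2: from (-44.68°, 123.75°), δ = 2354.1/3440.065 = 0.684318 rad, θ = 298.8° → φ = -19.16°, λ = 87.84°.

latitude -19.16°, longitude 87.84°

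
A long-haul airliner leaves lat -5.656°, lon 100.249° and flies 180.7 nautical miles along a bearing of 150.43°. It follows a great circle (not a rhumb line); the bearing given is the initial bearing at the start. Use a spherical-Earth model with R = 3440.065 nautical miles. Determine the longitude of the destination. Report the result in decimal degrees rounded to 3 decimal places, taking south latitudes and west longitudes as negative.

longitude 101.749°

Angular distance δ = d/R = 180.7 / 3440.065 = 0.052528 rad.
Start latitude φ₁ = -0.098716 rad; initial bearing θ = 2.625499 rad.
sin φ₂ = sin φ₁ cos δ + cos φ₁ sin δ cos θ = (-0.098556)(0.998621) + (0.995132)(0.052504)(-0.869753) = -0.143863
φ₂ = asin(-0.143863) = -0.144364 rad = -8.271°.
Δλ = atan2( sin θ sin δ cos φ₁ , cos δ − sin φ₁ sin φ₂ ) = atan2(0.025784, 0.984442) = 0.026185 rad = 1.500°.
λ₂ = λ₁ + Δλ = 101.749°.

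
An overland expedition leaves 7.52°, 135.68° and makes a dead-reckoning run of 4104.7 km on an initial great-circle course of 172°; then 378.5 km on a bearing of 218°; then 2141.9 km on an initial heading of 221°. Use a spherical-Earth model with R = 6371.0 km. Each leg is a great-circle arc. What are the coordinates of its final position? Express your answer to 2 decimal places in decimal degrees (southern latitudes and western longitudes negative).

Apply the spherical direct solution leg by leg, carrying full precision between legs.
Leg 1: from (7.52°, 135.68°), δ = 4104.7/6371 = 0.644279 rad, θ = 172° → φ = -29.01°, λ = 141.17°.
Leg 2: from (-29.01°, 141.17°), δ = 378.5/6371 = 0.059410 rad, θ = 218° → φ = -31.67°, λ = 138.70°.
Leg 3: from (-31.67°, 138.70°), δ = 2141.9/6371 = 0.336195 rad, θ = 221° → φ = -45.04°, λ = 120.87°.

latitude -45.04°, longitude 120.87°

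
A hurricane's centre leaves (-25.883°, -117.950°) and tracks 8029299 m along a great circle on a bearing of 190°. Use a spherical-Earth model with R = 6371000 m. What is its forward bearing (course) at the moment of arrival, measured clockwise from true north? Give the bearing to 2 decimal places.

Central angle δ = d/R = 1.260289 rad.
With φ₁ = -25.883° = -0.451744 rad and θ = 190° = 3.316126 rad:
Destination latitude: φ₂ = arcsin( sin φ₁ cos δ + cos φ₁ sin δ cos θ ) = arcsin(-0.977028) = -77.695°.
Then Δλ = atan2(-0.148758, -0.120965) = -2.253513 rad, from sin θ sin δ cos φ₁ over cos δ − sin φ₁ sin φ₂.
λ₂ = -117.950° + -129.117° = -247.067°, normalized to (−180°, 180°] → 112.933°.
The forward bearing on arrival equals the back-azimuth from the destination plus 180°.
Back-azimuth from P₂ (-77.70°, 112.93°) to P₁ (-25.88°, -117.95°), with Δλ' = λ₁ − λ₂ = -230.88°: atan2( sin Δλ' cos φ₁ , cos φ₂ sin φ₁ − sin φ₂ cos φ₁ cos Δλ' ) = 132.85°.
Final bearing = (132.85° + 180°) mod 360° = 312.85°.

final bearing 312.85°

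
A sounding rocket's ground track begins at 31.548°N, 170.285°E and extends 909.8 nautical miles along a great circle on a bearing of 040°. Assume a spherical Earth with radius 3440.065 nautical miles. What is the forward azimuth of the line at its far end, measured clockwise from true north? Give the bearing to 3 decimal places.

final bearing 47.992°

δ = 909.8/3440.065 = 0.264472 rad (15.1531°).
Start latitude φ₁ = 0.550616 rad; initial bearing θ = 0.698132 rad.
Applying the spherical law of cosines for sides, sin φ₂ = sin φ₁ cos δ + cos φ₁ sin δ cos θ = 0.675669, so φ₂ = 42.506°.
Δλ = atan2( sin θ sin δ cos φ₁ , cos δ − sin φ₁ sin φ₂ ) = atan2(0.143191, 0.611712) = 0.229942 rad = 13.175°.
λ₂ = 170.285° + 13.175° = 183.460°, normalized to (−180°, 180°] → -176.540°.
The forward bearing on arrival equals the back-azimuth from the destination plus 180°.
Back-azimuth from P₂ (42.506°, -176.540°) to P₁ (31.548°, 170.285°), with Δλ' = λ₁ − λ₂ = 346.825°: atan2( sin Δλ' cos φ₁ , cos φ₂ sin φ₁ − sin φ₂ cos φ₁ cos Δλ' ) = 227.992°.
Final bearing = (227.992° + 180°) mod 360° = 47.992°.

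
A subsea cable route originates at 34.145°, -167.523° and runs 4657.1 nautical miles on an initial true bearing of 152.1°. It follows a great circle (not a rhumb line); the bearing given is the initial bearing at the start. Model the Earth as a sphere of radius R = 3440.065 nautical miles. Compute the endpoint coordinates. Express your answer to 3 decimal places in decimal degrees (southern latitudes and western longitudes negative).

Central angle δ = d/R = 1.353783 rad.
Start latitude φ₁ = 0.595943 rad; initial bearing θ = 2.654646 rad.
Destination latitude: φ₂ = arcsin( sin φ₁ cos δ + cos φ₁ sin δ cos θ ) = arcsin(-0.593413) = -36.400°.
For the longitude increment, Δλ = atan2( sin θ sin δ cos φ₁, cos δ − sin φ₁ sin φ₂ ) = atan2(0.378185, 0.548390) = 34.591°.
λ₂ = λ₁ + Δλ = -132.932°.

latitude -36.400°, longitude -132.932°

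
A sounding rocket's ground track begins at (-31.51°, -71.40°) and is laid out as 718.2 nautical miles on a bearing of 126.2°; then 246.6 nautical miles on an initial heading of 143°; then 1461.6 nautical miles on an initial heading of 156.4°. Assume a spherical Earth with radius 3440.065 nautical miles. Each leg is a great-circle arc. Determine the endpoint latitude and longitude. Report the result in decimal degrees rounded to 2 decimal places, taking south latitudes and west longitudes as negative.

Apply the spherical direct solution leg by leg, carrying full precision between legs.
Leg 1: from (-31.51°, -71.40°), δ = 718.2/3440.065 = 0.208775 rad, θ = 126.2° → φ = -38.00°, λ = -59.15°.
Leg 2: from (-38.00°, -59.15°), δ = 246.6/3440.065 = 0.071685 rad, θ = 143° → φ = -41.24°, λ = -55.86°.
Leg 3: from (-41.24°, -55.86°), δ = 1461.6/3440.065 = 0.424876 rad, θ = 156.4° → φ = -62.20°, λ = -35.14°.

latitude -62.20°, longitude -35.14°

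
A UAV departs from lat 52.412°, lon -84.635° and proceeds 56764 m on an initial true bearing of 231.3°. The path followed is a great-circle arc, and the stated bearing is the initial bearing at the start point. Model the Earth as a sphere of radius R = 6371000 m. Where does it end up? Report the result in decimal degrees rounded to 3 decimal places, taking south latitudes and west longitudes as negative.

The arc subtends δ = 56764/6371000 = 0.008910 rad at the centre.
With φ₁ = 52.412° = 0.914762 rad and θ = 231.3° = 4.036947 rad:
sin φ₂ = sin φ₁ cos δ + cos φ₁ sin δ cos θ = (0.792417)(0.999960) + (0.609979)(0.008910)(-0.625243) = 0.788988
φ₂ = asin(0.788988) = 0.909160 rad = 52.091°.
Then Δλ = atan2(-0.004241, 0.374753) = -0.011317 rad, from sin θ sin δ cos φ₁ over cos δ − sin φ₁ sin φ₂.
λ₂ = -84.635° + -0.648° = -85.283°.

latitude 52.091°, longitude -85.283°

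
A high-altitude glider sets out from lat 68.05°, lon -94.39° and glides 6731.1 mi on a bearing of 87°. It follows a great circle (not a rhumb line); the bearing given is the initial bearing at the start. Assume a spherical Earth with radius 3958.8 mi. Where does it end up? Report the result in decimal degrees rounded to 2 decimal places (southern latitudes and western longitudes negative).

latitude -5.76°, longitude 1.17°

δ = 6731.1/3958.8 = 1.700288 rad (97.4193°).
Converting: φ₁ = 1.187697 rad, θ = 1.518436 rad.
Destination latitude: φ₂ = arcsin( sin φ₁ cos δ + cos φ₁ sin δ cos θ ) = arcsin(-0.100370) = -5.76°.
For the longitude increment, Δλ = atan2( sin θ sin δ cos φ₁, cos δ − sin φ₁ sin φ₂ ) = atan2(0.370160, -0.036036) = 95.56°.
λ₂ = -94.39° + 95.56° = 1.17°.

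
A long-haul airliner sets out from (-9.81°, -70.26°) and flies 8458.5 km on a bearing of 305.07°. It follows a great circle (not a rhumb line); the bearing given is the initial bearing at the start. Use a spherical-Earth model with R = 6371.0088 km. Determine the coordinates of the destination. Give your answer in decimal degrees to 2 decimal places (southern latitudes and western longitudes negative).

δ = 8458.5/6371.0088 = 1.327655 rad (76.0690°).
Converting: φ₁ = -0.171217 rad, θ = 5.324476 rad.
Destination latitude: φ₂ = arcsin( sin φ₁ cos δ + cos φ₁ sin δ cos θ ) = arcsin(0.508502) = 30.56°.
Δλ = atan2( sin θ sin δ cos φ₁ , cos δ − sin φ₁ sin φ₂ ) = atan2(-0.782762, 0.327392) = -1.174654 rad = -67.30°.
Hence λ₂ = -70.26° + -67.30° = -137.56°.

latitude 30.56°, longitude -137.56°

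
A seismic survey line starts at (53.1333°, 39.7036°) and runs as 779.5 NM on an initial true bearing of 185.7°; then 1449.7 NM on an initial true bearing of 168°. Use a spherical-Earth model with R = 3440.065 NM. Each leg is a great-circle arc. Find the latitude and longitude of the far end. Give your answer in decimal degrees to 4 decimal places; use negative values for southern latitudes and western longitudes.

latitude 16.4625°, longitude 43.1174°

Apply the spherical direct solution leg by leg, carrying full precision between legs.
Leg 1: from (53.1333°, 39.7036°), δ = 779.5/3440.065 = 0.226595 rad, θ = 185.7° → φ = 40.2004°, λ = 38.0295°.
Leg 2: from (40.2004°, 38.0295°), δ = 1449.7/3440.065 = 0.421416 rad, θ = 168° → φ = 16.4625°, λ = 43.1174°.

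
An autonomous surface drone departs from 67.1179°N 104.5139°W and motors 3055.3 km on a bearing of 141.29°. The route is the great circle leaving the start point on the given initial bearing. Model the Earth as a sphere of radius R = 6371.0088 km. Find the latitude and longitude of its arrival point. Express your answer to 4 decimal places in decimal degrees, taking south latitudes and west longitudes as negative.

latitude 42.6397°, longitude -81.4198°

The arc subtends δ = 3055.3/6371.0088 = 0.479563 rad at the centre.
Start latitude φ₁ = 1.171428 rad; initial bearing θ = 2.465976 rad.
Destination latitude: φ₂ = arcsin( sin φ₁ cos δ + cos φ₁ sin δ cos θ ) = arcsin(0.677386) = 42.6397°.
Δλ = atan2( sin θ sin δ cos φ₁ , cos δ − sin φ₁ sin φ₂ ) = atan2(0.112197, 0.263116) = 0.403068 rad = 23.0941°.
λ₂ = -104.5139° + 23.0941° = -81.4198°.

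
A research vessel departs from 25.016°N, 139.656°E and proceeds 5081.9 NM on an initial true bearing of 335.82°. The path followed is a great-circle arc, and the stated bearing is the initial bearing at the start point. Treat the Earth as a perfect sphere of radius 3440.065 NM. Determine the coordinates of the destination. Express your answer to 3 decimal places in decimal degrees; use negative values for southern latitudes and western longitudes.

δ = 5081.9/3440.065 = 1.477269 rad (84.6413°).
With φ₁ = 25.016° = 0.436612 rad and θ = 335.82° = 5.861165 rad:
Destination latitude: φ₂ = arcsin( sin φ₁ cos δ + cos φ₁ sin δ cos θ ) = arcsin(0.862563) = 59.606°.
Δλ = atan2( sin θ sin δ cos φ₁ , cos δ − sin φ₁ sin φ₂ ) = atan2(-0.369557, -0.271362) = -2.204166 rad = -126.289°.
Hence λ₂ = 139.656° + -126.289° = 13.367°.

latitude 59.606°, longitude 13.367°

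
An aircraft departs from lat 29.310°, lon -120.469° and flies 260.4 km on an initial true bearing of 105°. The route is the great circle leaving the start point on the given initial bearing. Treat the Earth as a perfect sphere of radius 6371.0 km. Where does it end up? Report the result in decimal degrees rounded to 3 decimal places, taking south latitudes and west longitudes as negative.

latitude 28.679°, longitude -117.891°

The arc subtends δ = 260.4/6371 = 0.040873 rad at the centre.
Converting: φ₁ = 0.511556 rad, θ = 1.832596 rad.
Applying the spherical law of cosines for sides, sin φ₂ = sin φ₁ cos δ + cos φ₁ sin δ cos θ = 0.479904, so φ₂ = 28.679°.
Δλ = atan2( sin θ sin δ cos φ₁ , cos δ − sin φ₁ sin φ₂ ) = atan2(0.034416, 0.764235) = 0.045003 rad = 2.578°.
λ₂ = λ₁ + Δλ = -117.891°.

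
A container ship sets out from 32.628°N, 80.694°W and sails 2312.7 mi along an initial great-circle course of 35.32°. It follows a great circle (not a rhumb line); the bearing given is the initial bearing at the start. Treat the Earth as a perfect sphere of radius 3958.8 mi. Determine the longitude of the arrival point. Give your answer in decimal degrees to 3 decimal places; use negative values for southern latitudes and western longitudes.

longitude -45.958°

Central angle δ = d/R = 0.584192 rad.
With φ₁ = 32.628° = 0.569466 rad and θ = 35.32° = 0.616450 rad:
Applying the spherical law of cosines for sides, sin φ₂ = sin φ₁ cos δ + cos φ₁ sin δ cos θ = 0.828756, so φ₂ = 55.971°.
Then Δλ = atan2(0.268541, 0.387307) = 0.606251 rad, from sin θ sin δ cos φ₁ over cos δ − sin φ₁ sin φ₂.
λ₂ = λ₁ + Δλ = -45.958°.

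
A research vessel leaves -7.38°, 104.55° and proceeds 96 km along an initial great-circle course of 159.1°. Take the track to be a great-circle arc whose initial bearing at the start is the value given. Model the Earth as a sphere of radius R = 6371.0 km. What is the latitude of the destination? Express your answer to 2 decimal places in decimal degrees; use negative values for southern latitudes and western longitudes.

The arc subtends δ = 96/6371 = 0.015068 rad at the centre.
Start latitude φ₁ = -0.128805 rad; initial bearing θ = 2.776819 rad.
sin φ₂ = sin φ₁ cos δ + cos φ₁ sin δ cos θ = (-0.128449)(0.999886) + (0.991716)(0.015068)(-0.934204) = -0.142395
φ₂ = asin(-0.142395) = -0.142880 rad = -8.19°.
Then Δλ = atan2(0.005331, 0.981596) = 0.005431 rad, from sin θ sin δ cos φ₁ over cos δ − sin φ₁ sin φ₂.
λ₂ = λ₁ + Δλ = 104.86°.

latitude -8.19°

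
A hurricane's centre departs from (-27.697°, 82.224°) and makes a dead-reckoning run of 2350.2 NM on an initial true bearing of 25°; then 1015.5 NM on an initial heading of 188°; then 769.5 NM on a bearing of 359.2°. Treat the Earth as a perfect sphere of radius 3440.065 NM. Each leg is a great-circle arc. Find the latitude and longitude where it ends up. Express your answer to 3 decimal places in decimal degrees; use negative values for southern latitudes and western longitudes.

Apply the spherical direct solution leg by leg, carrying full precision between legs.
Leg 1: from (-27.697°, 82.224°), δ = 2350.2/3440.065 = 0.683185 rad, θ = 25° → φ = 8.400°, λ = 97.869°.
Leg 2: from (8.400°, 97.869°), δ = 1015.5/3440.065 = 0.295198 rad, θ = 188° → φ = -8.351°, λ = 95.524°.
Leg 3: from (-8.351°, 95.524°), δ = 769.5/3440.065 = 0.223688 rad, θ = 359.2° → φ = 4.464°, λ = 95.346°.

latitude 4.464°, longitude 95.346°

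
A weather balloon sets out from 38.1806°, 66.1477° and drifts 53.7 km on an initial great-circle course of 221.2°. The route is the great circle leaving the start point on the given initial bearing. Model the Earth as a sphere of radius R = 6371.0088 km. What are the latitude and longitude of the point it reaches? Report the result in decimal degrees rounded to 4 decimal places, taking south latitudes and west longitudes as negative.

Angular distance δ = d/R = 53.7 / 6371.0088 = 0.008429 rad.
With φ₁ = 38.1806° = 0.666377 rad and θ = 221.2° = 3.860668 rad:
sin φ₂ = sin φ₁ cos δ + cos φ₁ sin δ cos θ = (0.618142)(0.999964) + (0.786066)(0.008429)(-0.752415) = 0.613135
φ₂ = asin(0.613135) = 0.660023 rad = 37.8165°.
For the longitude increment, Δλ = atan2( sin θ sin δ cos φ₁, cos δ − sin φ₁ sin φ₂ ) = atan2(-0.004364, 0.620960) = -0.4027°.
λ₂ = λ₁ + Δλ = 65.7450°.

latitude 37.8165°, longitude 65.7450°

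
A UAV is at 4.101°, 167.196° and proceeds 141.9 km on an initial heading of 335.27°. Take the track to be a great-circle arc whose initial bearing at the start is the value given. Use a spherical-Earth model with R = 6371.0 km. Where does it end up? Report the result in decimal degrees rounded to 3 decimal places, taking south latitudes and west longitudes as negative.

δ = 141.9/6371 = 0.022273 rad (1.2761°).
With φ₁ = 4.101° = 0.071576 rad and θ = 335.27° = 5.851565 rad:
Applying the spherical law of cosines for sides, sin φ₂ = sin φ₁ cos δ + cos φ₁ sin δ cos θ = 0.091674, so φ₂ = 5.260°.
Then Δλ = atan2(-0.009293, 0.993196) = -0.009356 rad, from sin θ sin δ cos φ₁ over cos δ − sin φ₁ sin φ₂.
λ₂ = 167.196° + -0.536° = 166.660°.

latitude 5.260°, longitude 166.660°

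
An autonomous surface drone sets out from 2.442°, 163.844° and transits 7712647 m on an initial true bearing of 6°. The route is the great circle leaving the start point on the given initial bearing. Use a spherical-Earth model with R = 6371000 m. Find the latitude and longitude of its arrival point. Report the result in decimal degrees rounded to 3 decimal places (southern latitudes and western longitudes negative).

latitude 70.886°, longitude -178.774°

Central angle δ = d/R = 1.210587 rad.
Converting: φ₁ = 0.042621 rad, θ = 0.104720 rad.
Destination latitude: φ₂ = arcsin( sin φ₁ cos δ + cos φ₁ sin δ cos θ ) = arcsin(0.944869) = 70.886°.
Then Δλ = atan2(0.097731, 0.312212) = 0.303367 rad, from sin θ sin δ cos φ₁ over cos δ − sin φ₁ sin φ₂.
λ₂ = 163.844° + 17.382° = 181.226°, normalized to (−180°, 180°] → -178.774°.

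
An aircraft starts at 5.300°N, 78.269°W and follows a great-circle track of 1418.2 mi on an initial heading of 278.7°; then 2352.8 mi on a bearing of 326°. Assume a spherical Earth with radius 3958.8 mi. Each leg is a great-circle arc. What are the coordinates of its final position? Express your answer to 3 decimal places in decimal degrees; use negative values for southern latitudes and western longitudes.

latitude 35.108°, longitude -121.261°

Apply the spherical direct solution leg by leg, carrying full precision between legs.
Leg 1: from (5.300°, -78.269°), δ = 1418.2/3958.8 = 0.358240 rad, θ = 278.7° → φ = 8.008°, λ = -98.757°.
Leg 2: from (8.008°, -98.757°), δ = 2352.8/3958.8 = 0.594322 rad, θ = 326° → φ = 35.108°, λ = -121.261°.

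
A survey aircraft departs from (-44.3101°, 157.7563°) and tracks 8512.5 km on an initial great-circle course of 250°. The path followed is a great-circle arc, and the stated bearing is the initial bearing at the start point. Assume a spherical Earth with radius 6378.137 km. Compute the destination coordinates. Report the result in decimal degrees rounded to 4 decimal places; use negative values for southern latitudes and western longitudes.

δ = 8512.5/6378.137 = 1.334637 rad (76.4691°).
Start latitude φ₁ = -0.773357 rad; initial bearing θ = 4.363323 rad.
Applying the spherical law of cosines for sides, sin φ₂ = sin φ₁ cos δ + cos φ₁ sin δ cos θ = -0.401384, so φ₂ = -23.6647°.
For the longitude increment, Δλ = atan2( sin θ sin δ cos φ₁, cos δ − sin φ₁ sin φ₂ ) = atan2(-0.653752, -0.046413) = -94.0609°.
Hence λ₂ = 157.7563° + -94.0609° = 63.6954°.

latitude -23.6647°, longitude 63.6954°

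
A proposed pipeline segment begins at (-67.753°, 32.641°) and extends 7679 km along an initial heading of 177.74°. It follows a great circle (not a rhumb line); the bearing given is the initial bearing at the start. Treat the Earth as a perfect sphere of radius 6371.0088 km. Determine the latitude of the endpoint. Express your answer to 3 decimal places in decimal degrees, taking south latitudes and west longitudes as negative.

Central angle δ = d/R = 1.205304 rad.
With φ₁ = -67.753° = -1.182513 rad and θ = 177.74° = 3.102148 rad:
Applying the spherical law of cosines for sides, sin φ₂ = sin φ₁ cos δ + cos φ₁ sin δ cos θ = -0.684122, so φ₂ = -43.167°.
Then Δλ = atan2(0.013944, -0.275786) = 3.091076 rad, from sin θ sin δ cos φ₁ over cos δ − sin φ₁ sin φ₂.
λ₂ = 32.641° + 177.106° = 209.747°, normalized to (−180°, 180°] → -150.253°.

latitude -43.167°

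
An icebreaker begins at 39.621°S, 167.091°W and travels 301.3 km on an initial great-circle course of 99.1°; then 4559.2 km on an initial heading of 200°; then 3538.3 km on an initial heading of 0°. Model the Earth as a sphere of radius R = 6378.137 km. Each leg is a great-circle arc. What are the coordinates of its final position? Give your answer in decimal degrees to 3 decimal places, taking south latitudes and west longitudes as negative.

latitude -41.406°, longitude 145.569°

Apply the spherical direct solution leg by leg, carrying full precision between legs.
Leg 1: from (-39.621°, -167.091°), δ = 301.3/6378.137 = 0.047239 rad, θ = 99.1° → φ = -39.997°, λ = -163.602°.
Leg 2: from (-39.997°, -163.602°), δ = 4559.2/6378.137 = 0.714817 rad, θ = 200° → φ = -73.191°, λ = 145.569°.
Leg 3: from (-73.191°, 145.569°), δ = 3538.3/6378.137 = 0.554754 rad, θ = 0° → φ = -41.406°, λ = 145.569°.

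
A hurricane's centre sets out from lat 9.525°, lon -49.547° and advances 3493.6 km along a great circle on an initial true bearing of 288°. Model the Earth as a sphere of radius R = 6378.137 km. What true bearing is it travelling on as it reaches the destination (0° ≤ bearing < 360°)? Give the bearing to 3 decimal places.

Angular distance δ = d/R = 3493.6 / 6378.137 = 0.547746 rad.
Start latitude φ₁ = 0.166243 rad; initial bearing θ = 5.026548 rad.
sin φ₂ = sin φ₁ cos δ + cos φ₁ sin δ cos θ = (0.165478)(0.853700) + (0.986213)(0.520764)(0.309017) = 0.299975
φ₂ = asin(0.299975) = 0.304667 rad = 17.456°.
Δλ = atan2( sin θ sin δ cos φ₁ , cos δ − sin φ₁ sin φ₂ ) = atan2(-0.488448, 0.804061) = -0.545899 rad = -31.278°.
λ₂ = -49.547° + -31.278° = -80.825°.
The forward bearing on arrival equals the back-azimuth from the destination plus 180°.
Back-azimuth from P₂ (17.456°, -80.825°) to P₁ (9.525°, -49.547°), with Δλ' = λ₁ − λ₂ = 31.278°: atan2( sin Δλ' cos φ₁ , cos φ₂ sin φ₁ − sin φ₂ cos φ₁ cos Δλ' ) = 100.509°.
Final bearing = (100.509° + 180°) mod 360° = 280.509°.

final bearing 280.509°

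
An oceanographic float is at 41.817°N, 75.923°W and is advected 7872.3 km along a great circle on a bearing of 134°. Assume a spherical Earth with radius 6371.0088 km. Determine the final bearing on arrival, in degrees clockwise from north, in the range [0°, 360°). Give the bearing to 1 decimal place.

Central angle δ = d/R = 1.235644 rad.
Converting: φ₁ = 0.729844 rad, θ = 2.338741 rad.
Destination latitude: φ₂ = arcsin( sin φ₁ cos δ + cos φ₁ sin δ cos θ ) = arcsin(-0.269604) = -15.641°.
For the longitude increment, Δλ = atan2( sin θ sin δ cos φ₁, cos δ − sin φ₁ sin φ₂ ) = atan2(0.506279, 0.508673) = 44.865°.
Hence λ₂ = -75.923° + 44.865° = -31.058°.
The forward bearing on arrival equals the back-azimuth from the destination plus 180°.
Back-azimuth from P₂ (-15.6°, -31.1°) to P₁ (41.8°, -75.9°), with Δλ' = λ₁ − λ₂ = -44.9°: atan2( sin Δλ' cos φ₁ , cos φ₂ sin φ₁ − sin φ₂ cos φ₁ cos Δλ' ) = 326.2°.
Final bearing = (326.2° + 180°) mod 360° = 146.2°.

final bearing 146.2°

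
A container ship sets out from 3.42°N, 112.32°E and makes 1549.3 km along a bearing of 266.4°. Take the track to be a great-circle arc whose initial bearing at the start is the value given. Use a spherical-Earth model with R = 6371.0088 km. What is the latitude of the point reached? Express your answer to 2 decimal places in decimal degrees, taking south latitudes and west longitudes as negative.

latitude 2.45°

δ = 1549.3/6371.0088 = 0.243180 rad (13.9332°).
With φ₁ = 3.42° = 0.059690 rad and θ = 266.4° = 4.649557 rad:
sin φ₂ = sin φ₁ cos δ + cos φ₁ sin δ cos θ = (0.059655)(0.970577) + (0.998219)(0.240790)(-0.062791) = 0.042807
φ₂ = asin(0.042807) = 0.042820 rad = 2.45°.
Then Δλ = atan2(-0.239887, 0.968024) = -0.242917 rad, from sin θ sin δ cos φ₁ over cos δ − sin φ₁ sin φ₂.
Hence λ₂ = 112.32° + -13.92° = 98.40°.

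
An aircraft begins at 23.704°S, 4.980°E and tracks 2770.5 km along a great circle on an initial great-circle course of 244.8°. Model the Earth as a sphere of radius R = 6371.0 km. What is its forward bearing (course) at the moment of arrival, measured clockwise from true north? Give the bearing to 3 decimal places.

final bearing 257.464°

δ = 2770.5/6371 = 0.434861 rad (24.9157°).
With φ₁ = -23.704° = -0.413713 rad and θ = 244.8° = 4.272566 rad:
sin φ₂ = sin φ₁ cos δ + cos φ₁ sin δ cos θ = (-0.402012)(0.906929) + (0.915635)(0.421284)(-0.425779) = -0.528837
φ₂ = asin(-0.528837) = -0.557230 rad = -31.927°.
Δλ = atan2( sin θ sin δ cos φ₁ , cos δ − sin φ₁ sin φ₂ ) = atan2(-0.349030, 0.694330) = -0.465795 rad = -26.688°.
Hence λ₂ = 4.980° + -26.688° = -21.708°.
The forward bearing on arrival equals the back-azimuth from the destination plus 180°.
Back-azimuth from P₂ (-31.927°, -21.708°) to P₁ (-23.704°, 4.980°), with Δλ' = λ₁ − λ₂ = 26.688°: atan2( sin Δλ' cos φ₁ , cos φ₂ sin φ₁ − sin φ₂ cos φ₁ cos Δλ' ) = 77.464°.
Final bearing = (77.464° + 180°) mod 360° = 257.464°.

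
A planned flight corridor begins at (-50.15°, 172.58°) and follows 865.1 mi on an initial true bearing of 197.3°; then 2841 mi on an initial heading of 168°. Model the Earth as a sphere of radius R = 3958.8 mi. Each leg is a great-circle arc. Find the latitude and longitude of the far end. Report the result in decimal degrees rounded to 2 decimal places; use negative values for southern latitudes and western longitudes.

latitude -75.36°, longitude -48.04°

Apply the spherical direct solution leg by leg, carrying full precision between legs.
Leg 1: from (-50.15°, 172.58°), δ = 865.1/3958.8 = 0.218526 rad, θ = 197.3° → φ = -61.90°, λ = 164.71°.
Leg 2: from (-61.90°, 164.71°), δ = 2841/3958.8 = 0.717642 rad, θ = 168° → φ = -75.36°, λ = -48.04°.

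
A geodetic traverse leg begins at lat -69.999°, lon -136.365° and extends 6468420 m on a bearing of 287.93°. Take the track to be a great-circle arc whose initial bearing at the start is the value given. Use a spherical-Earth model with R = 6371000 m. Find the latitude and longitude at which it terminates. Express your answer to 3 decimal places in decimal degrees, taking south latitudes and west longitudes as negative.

latitude -23.960°, longitude 161.433°

Central angle δ = d/R = 1.015291 rad.
With φ₁ = -69.999° = -1.221713 rad and θ = 287.93° = 5.025327 rad:
Applying the spherical law of cosines for sides, sin φ₂ = sin φ₁ cos δ + cos φ₁ sin δ cos θ = -0.406101, so φ₂ = -23.960°.
Then Δλ = atan2(-0.276492, 0.145765) = -1.085630 rad, from sin θ sin δ cos φ₁ over cos δ − sin φ₁ sin φ₂.
λ₂ = -136.365° + -62.202° = -198.567°, normalized to (−180°, 180°] → 161.433°.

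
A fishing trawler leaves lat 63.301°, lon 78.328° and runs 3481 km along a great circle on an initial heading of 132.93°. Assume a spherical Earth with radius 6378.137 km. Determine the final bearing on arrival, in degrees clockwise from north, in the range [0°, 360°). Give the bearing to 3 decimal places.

Central angle δ = d/R = 0.545771 rad.
Start latitude φ₁ = 1.104811 rad; initial bearing θ = 2.320066 rad.
Applying the spherical law of cosines for sides, sin φ₂ = sin φ₁ cos δ + cos φ₁ sin δ cos θ = 0.604747, so φ₂ = 37.211°.
Then Δλ = atan2(0.170763, 0.314459) = 0.497481 rad, from sin θ sin δ cos φ₁ over cos δ − sin φ₁ sin φ₂.
Hence λ₂ = 78.328° + 28.504° = 106.832°.
The forward bearing on arrival equals the back-azimuth from the destination plus 180°.
Back-azimuth from P₂ (37.211°, 106.832°) to P₁ (63.301°, 78.328°), with Δλ' = λ₁ − λ₂ = -28.504°: atan2( sin Δλ' cos φ₁ , cos φ₂ sin φ₁ − sin φ₂ cos φ₁ cos Δλ' ) = 335.602°.
Final bearing = (335.602° + 180°) mod 360° = 155.602°.

final bearing 155.602°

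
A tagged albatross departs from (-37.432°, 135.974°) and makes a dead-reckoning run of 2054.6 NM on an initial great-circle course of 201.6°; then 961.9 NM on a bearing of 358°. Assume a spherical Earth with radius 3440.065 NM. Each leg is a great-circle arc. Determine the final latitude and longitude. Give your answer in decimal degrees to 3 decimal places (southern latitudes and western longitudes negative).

Apply the spherical direct solution leg by leg, carrying full precision between legs.
Leg 1: from (-37.432°, 135.974°), δ = 2054.6/3440.065 = 0.597256 rad, θ = 201.6° → φ = -66.607°, λ = 104.546°.
Leg 2: from (-66.607°, 104.546°), δ = 961.9/3440.065 = 0.279617 rad, θ = 358° → φ = -50.592°, λ = 103.677°.

latitude -50.592°, longitude 103.677°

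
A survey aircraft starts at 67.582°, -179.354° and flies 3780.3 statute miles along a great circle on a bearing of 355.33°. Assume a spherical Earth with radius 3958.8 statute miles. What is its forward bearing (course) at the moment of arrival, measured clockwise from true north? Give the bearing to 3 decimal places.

final bearing 183.321°

The arc subtends δ = 3780.3/3958.8 = 0.954911 rad at the centre.
With φ₁ = 67.582° = 1.179528 rad and θ = 355.33° = 6.201678 rad:
sin φ₂ = sin φ₁ cos δ + cos φ₁ sin δ cos θ = (0.924426)(0.577682) + (0.381361)(0.816262)(0.996680) = 0.844281
φ₂ = asin(0.844281) = 1.005222 rad = 57.595°.
Δλ = atan2( sin θ sin δ cos φ₁ , cos δ − sin φ₁ sin φ₂ ) = atan2(-0.025344, -0.202794) = -3.017262 rad = -172.876°.
λ₂ = -179.354° + -172.876° = -352.230°, normalized to (−180°, 180°] → 7.770°.
The forward bearing on arrival equals the back-azimuth from the destination plus 180°.
Back-azimuth from P₂ (57.595°, 7.770°) to P₁ (67.582°, -179.354°), with Δλ' = λ₁ − λ₂ = -187.124°: atan2( sin Δλ' cos φ₁ , cos φ₂ sin φ₁ − sin φ₂ cos φ₁ cos Δλ' ) = 3.321°.
Final bearing = (3.321° + 180°) mod 360° = 183.321°.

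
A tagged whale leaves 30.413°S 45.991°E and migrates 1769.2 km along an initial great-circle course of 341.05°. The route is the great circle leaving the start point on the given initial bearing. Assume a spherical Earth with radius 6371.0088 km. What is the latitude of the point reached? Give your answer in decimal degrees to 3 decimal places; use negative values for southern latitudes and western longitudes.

latitude -15.262°

Central angle δ = d/R = 0.277695 rad.
With φ₁ = -30.413° = -0.530807 rad and θ = 341.05° = 5.952445 rad:
Applying the spherical law of cosines for sides, sin φ₂ = sin φ₁ cos δ + cos φ₁ sin δ cos θ = -0.263231, so φ₂ = -15.262°.
Then Δλ = atan2(-0.076775, 0.828435) = -0.092411 rad, from sin θ sin δ cos φ₁ over cos δ − sin φ₁ sin φ₂.
λ₂ = 45.991° + -5.295° = 40.696°.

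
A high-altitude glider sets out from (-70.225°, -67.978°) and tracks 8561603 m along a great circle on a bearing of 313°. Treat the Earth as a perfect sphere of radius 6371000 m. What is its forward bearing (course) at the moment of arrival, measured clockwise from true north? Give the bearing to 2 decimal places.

The arc subtends δ = 8561603/6371000 = 1.343840 rad at the centre.
With φ₁ = -70.225° = -1.225657 rad and θ = 313° = 5.462881 rad:
Destination latitude: φ₂ = arcsin( sin φ₁ cos δ + cos φ₁ sin δ cos θ ) = arcsin(0.013078) = 0.749°.
For the longitude increment, Δλ = atan2( sin θ sin δ cos φ₁, cos δ − sin φ₁ sin φ₂ ) = atan2(-0.241092, 0.237320) = -45.452°.
λ₂ = -67.978° + -45.452° = -113.430°.
The forward bearing on arrival equals the back-azimuth from the destination plus 180°.
Back-azimuth from P₂ (0.75°, -113.43°) to P₁ (-70.22°, -67.98°), with Δλ' = λ₁ − λ₂ = 45.45°: atan2( sin Δλ' cos φ₁ , cos φ₂ sin φ₁ − sin φ₂ cos φ₁ cos Δλ' ) = 165.67°.
Final bearing = (165.67° + 180°) mod 360° = 345.67°.

final bearing 345.67°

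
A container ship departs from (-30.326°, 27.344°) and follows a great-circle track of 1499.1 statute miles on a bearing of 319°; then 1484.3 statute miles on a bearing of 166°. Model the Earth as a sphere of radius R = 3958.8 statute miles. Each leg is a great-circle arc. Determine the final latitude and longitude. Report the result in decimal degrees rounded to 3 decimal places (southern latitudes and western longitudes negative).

Apply the spherical direct solution leg by leg, carrying full precision between legs.
Leg 1: from (-30.326°, 27.344°), δ = 1499.1/3958.8 = 0.378675 rad, θ = 319° → φ = -13.198°, λ = 12.919°.
Leg 2: from (-13.198°, 12.919°), δ = 1484.3/3958.8 = 0.374937 rad, θ = 166° → φ = -33.946°, λ = 19.049°.

latitude -33.946°, longitude 19.049°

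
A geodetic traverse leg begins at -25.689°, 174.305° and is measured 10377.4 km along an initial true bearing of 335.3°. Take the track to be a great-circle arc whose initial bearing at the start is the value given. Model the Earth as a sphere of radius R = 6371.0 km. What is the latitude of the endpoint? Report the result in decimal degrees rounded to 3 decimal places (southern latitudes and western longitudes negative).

latitude 57.403°

The arc subtends δ = 10377.4/6371 = 1.628849 rad at the centre.
With φ₁ = -25.689° = -0.448358 rad and θ = 335.3° = 5.852089 rad:
Applying the spherical law of cosines for sides, sin φ₂ = sin φ₁ cos δ + cos φ₁ sin δ cos θ = 0.842483, so φ₂ = 57.403°.
Δλ = atan2( sin θ sin δ cos φ₁ , cos δ − sin φ₁ sin φ₂ ) = atan2(-0.375931, 0.307184) = -0.885697 rad = -50.747°.
Hence λ₂ = 174.305° + -50.747° = 123.558°.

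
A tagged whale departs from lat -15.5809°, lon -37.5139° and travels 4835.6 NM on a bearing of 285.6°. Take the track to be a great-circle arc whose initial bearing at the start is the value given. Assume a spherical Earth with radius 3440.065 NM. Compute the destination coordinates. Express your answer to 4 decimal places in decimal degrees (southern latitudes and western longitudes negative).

Angular distance δ = d/R = 4835.6 / 3440.065 = 1.405671 rad.
Start latitude φ₁ = -0.271938 rad; initial bearing θ = 4.984660 rad.
sin φ₂ = sin φ₁ cos δ + cos φ₁ sin δ cos θ = (-0.268599)(0.164376) + (0.963252)(0.986398)(0.268920) = 0.211363
φ₂ = asin(0.211363) = 0.212969 rad = 12.2022°.
Then Δλ = atan2(-0.915149, 0.221148) = -1.333690 rad, from sin θ sin δ cos φ₁ over cos δ − sin φ₁ sin φ₂.
Hence λ₂ = -37.5139° + -76.4148° = -113.9287°.

latitude 12.2022°, longitude -113.9287°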